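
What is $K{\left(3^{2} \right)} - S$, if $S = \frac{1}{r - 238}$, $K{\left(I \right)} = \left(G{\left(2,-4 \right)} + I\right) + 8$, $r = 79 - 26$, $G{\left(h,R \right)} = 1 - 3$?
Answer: $\frac{2776}{185} \approx 15.005$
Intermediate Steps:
$G{\left(h,R \right)} = -2$
$r = 53$
$K{\left(I \right)} = 6 + I$ ($K{\left(I \right)} = \left(-2 + I\right) + 8 = 6 + I$)
$S = - \frac{1}{185}$ ($S = \frac{1}{53 - 238} = \frac{1}{-185} = - \frac{1}{185} \approx -0.0054054$)
$K{\left(3^{2} \right)} - S = \left(6 + 3^{2}\right) - - \frac{1}{185} = \left(6 + 9\right) + \frac{1}{185} = 15 + \frac{1}{185} = \frac{2776}{185}$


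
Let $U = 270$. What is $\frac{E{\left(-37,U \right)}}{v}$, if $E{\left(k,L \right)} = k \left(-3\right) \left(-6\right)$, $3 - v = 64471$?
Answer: $\frac{333}{32234} \approx 0.010331$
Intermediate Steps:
$v = -64468$ ($v = 3 - 64471 = -64468$)
$E{\left(k,L \right)} = 18 k$ ($E{\left(k,L \right)} = - 3 k \left(-6\right) = 18 k$)
$\frac{E{\left(-37,U \right)}}{v} = \frac{18 \left(-37\right)}{-64468} = \left(-666\right) \left(- \frac{1}{64468}\right) = \frac{333}{32234}$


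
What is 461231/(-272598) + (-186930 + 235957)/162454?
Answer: -15391039682/11071158873 ≈ -1.3902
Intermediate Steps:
461231/(-272598) + (-186930 + 235957)/162454 = 461231*(-1/272598) + 49027*(1/162454) = -461231/272598 + 49027/162454 = -15391039682/11071158873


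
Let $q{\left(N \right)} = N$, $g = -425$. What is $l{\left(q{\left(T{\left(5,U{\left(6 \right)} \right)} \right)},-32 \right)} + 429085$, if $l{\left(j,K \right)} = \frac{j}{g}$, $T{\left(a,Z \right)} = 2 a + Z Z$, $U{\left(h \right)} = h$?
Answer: $\frac{182361079}{425} \approx 4.2909 \cdot 10^{5}$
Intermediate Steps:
$T{\left(a,Z \right)} = Z^{2} + 2 a$ ($T{\left(a,Z \right)} = 2 a + Z^{2} = Z^{2} + 2 a$)
$l{\left(j,K \right)} = - \frac{j}{425}$ ($l{\left(j,K \right)} = \frac{j}{-425} = j \left(- \frac{1}{425}\right) = - \frac{j}{425}$)
$l{\left(q{\left(T{\left(5,U{\left(6 \right)} \right)} \right)},-32 \right)} + 429085 = - \frac{6^{2} + 2 \cdot 5}{425} + 429085 = - \frac{36 + 10}{425} + 429085 = \left(- \frac{1}{425}\right) 46 + 429085 = - \frac{46}{425} + 429085 = \frac{182361079}{425}$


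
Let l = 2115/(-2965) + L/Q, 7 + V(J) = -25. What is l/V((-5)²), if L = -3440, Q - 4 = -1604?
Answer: -17039/379520 ≈ -0.044896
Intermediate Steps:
V(J) = -32 (V(J) = -7 - 25 = -32)
Q = -1600 (Q = 4 - 1604 = -1600)
l = 17039/11860 (l = 2115/(-2965) - 3440/(-1600) = 2115*(-1/2965) - 3440*(-1/1600) = -423/593 + 43/20 = 17039/11860 ≈ 1.4367)
l/V((-5)²) = (17039/11860)/(-32) = (17039/11860)*(-1/32) = -17039/379520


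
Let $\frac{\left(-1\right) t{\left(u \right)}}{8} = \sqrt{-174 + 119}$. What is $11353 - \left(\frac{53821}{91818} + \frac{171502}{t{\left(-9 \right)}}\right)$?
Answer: $\frac{1042355933}{91818} - \frac{85751 i \sqrt{55}}{220} \approx 11352.0 - 2890.7 i$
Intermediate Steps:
$t{\left(u \right)} = - 8 i \sqrt{55}$ ($t{\left(u \right)} = - 8 \sqrt{-174 + 119} = - 8 \sqrt{-55} = - 8 i \sqrt{55}$)
$11353 - \left(\frac{53821}{91818} + \frac{171502}{t{\left(-9 \right)}}\right) = 11353 - \left(\frac{53821}{91818} + 171502 \frac{i \sqrt{55}}{440}\right) = 11353 - \left(\frac{53821}{91818} + \frac{85751 i \sqrt{55}}{220}\right) = \frac{1042355933}{91818} - \frac{85751 i \sqrt{55}}{220}$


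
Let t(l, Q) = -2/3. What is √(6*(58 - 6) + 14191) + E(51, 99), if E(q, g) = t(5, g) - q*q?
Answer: -7805/3 + √14503 ≈ -2481.2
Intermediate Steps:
t(l, Q) = -⅔ (t(l, Q) = -2*⅓ = -⅔)
E(q, g) = -⅔ - q² (E(q, g) = -⅔ - q*q = -⅔ - q²)
√(6*(58 - 6) + 14191) + E(51, 99) = √(6*(58 - 6) + 14191) + (-⅔ - 1*51²) = √(6*52 + 14191) + (-⅔ - 1*2601) = √(312 + 14191) + (-⅔ - 2601) = √14503 - 7805/3 = -7805/3 + √14503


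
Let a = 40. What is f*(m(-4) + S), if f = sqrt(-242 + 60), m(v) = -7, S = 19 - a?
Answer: -28*I*sqrt(182) ≈ -377.74*I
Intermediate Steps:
S = -21 (S = 19 - 1*40 = 19 - 40 = -21)
f = I*sqrt(182) (f = sqrt(-182) = I*sqrt(182) ≈ 13.491*I)
f*(m(-4) + S) = (I*sqrt(182))*(-7 - 21) = (I*sqrt(182))*(-28) = -28*I*sqrt(182)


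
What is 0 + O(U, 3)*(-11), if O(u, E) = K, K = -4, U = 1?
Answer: 44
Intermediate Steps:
O(u, E) = -4
0 + O(U, 3)*(-11) = 0 - 4*(-11) = 0 + 44 = 44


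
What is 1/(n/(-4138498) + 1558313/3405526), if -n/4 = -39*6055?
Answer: 77438255714/17759799367 ≈ 4.3603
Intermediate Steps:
n = 944580 (n = -(-156)*6055 = -4*(-236145) = 944580)
1/(n/(-4138498) + 1558313/3405526) = 1/(944580/(-4138498) + 1558313/3405526) = 1/(944580*(-1/4138498) + 1558313*(1/3405526)) = 1/(-5190/22739 + 1558313/3405526) = 1/(17759799367/77438255714) = 77438255714/17759799367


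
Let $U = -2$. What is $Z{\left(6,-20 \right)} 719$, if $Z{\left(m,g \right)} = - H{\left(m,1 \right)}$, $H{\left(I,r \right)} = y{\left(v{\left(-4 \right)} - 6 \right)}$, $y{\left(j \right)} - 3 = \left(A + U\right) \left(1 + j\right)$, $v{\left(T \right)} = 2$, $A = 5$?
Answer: $4314$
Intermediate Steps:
$y{\left(j \right)} = 6 + 3 j$ ($y{\left(j \right)} = 3 + \left(5 - 2\right) \left(1 + j\right) = 3 + 3 \left(1 + j\right) = 3 + \left(3 + 3 j\right) = 6 + 3 j$)
$H{\left(I,r \right)} = -6$ ($H{\left(I,r \right)} = 6 + 3 \left(2 - 6\right) = 6 + 3 \left(-4\right) = 6 - 12 = -6$)
$Z{\left(m,g \right)} = 6$ ($Z{\left(m,g \right)} = \left(-1\right) \left(-6\right) = 6$)
$Z{\left(6,-20 \right)} 719 = 6 \cdot 719 = 4314$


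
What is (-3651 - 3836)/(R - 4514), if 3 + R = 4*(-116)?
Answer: 7487/4981 ≈ 1.5031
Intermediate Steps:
R = -467 (R = -3 + 4*(-116) = -3 - 464 = -467)
(-3651 - 3836)/(R - 4514) = (-3651 - 3836)/(-467 - 4514) = -7487/(-4981) = -7487*(-1/4981) = 7487/4981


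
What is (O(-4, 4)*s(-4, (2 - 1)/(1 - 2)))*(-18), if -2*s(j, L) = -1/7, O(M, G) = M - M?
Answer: 0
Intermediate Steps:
O(M, G) = 0
s(j, L) = 1/14 (s(j, L) = -(-1)/(2*7) = -½*(-⅐) = 1/14)
(O(-4, 4)*s(-4, (2 - 1)/(1 - 2)))*(-18) = (0*(1/14))*(-18) = 0*(-18) = 0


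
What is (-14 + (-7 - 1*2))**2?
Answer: 529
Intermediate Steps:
(-14 + (-7 - 1*2))**2 = (-14 + (-7 - 2))**2 = (-14 - 9)**2 = (-23)**2 = 529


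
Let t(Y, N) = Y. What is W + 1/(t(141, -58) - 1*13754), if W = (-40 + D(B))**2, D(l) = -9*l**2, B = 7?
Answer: 3149517292/13613 ≈ 2.3136e+5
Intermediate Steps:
W = 231361 (W = (-40 - 9*7**2)**2 = (-40 - 9*49)**2 = (-40 - 441)**2 = (-481)**2 = 231361)
W + 1/(t(141, -58) - 1*13754) = 231361 + 1/(141 - 1*13754) = 231361 + 1/(141 - 13754) = 231361 + 1/(-13613) = 231361 - 1/13613 = 3149517292/13613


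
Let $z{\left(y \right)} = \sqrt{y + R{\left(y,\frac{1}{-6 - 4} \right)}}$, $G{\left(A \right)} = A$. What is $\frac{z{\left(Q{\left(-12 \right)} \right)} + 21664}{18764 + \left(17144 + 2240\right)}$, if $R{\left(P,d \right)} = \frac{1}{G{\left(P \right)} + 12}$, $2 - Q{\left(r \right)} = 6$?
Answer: $\frac{5416}{9537} + \frac{i \sqrt{62}}{152592} \approx 0.56789 + 5.1602 \cdot 10^{-5} i$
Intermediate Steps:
$Q{\left(r \right)} = -4$ ($Q{\left(r \right)} = 2 - 6 = -4$)
$R{\left(P,d \right)} = \frac{1}{12 + P}$ ($R{\left(P,d \right)} = \frac{1}{P + 12} = \frac{1}{12 + P}$)
$z{\left(y \right)} = \sqrt{y + \frac{1}{12 + y}}$
$\frac{z{\left(Q{\left(-12 \right)} \right)} + 21664}{18764 + \left(17144 + 2240\right)} = \frac{\sqrt{\frac{1 - 4 \left(12 - 4\right)}{12 - 4}} + 21664}{18764 + \left(17144 + 2240\right)} = \frac{\sqrt{\frac{1 - 32}{8}} + 21664}{18764 + 19384} = \frac{\sqrt{\frac{1 - 32}{8}} + 21664}{38148} = \left(\sqrt{\frac{1}{8} \left(-31\right)} + 21664\right) \frac{1}{38148} = \left(\sqrt{- \frac{31}{8}} + 21664\right) \frac{1}{38148} = \left(\frac{i \sqrt{62}}{4} + 21664\right) \frac{1}{38148} = \left(21664 + \frac{i \sqrt{62}}{4}\right) \frac{1}{38148} = \frac{5416}{9537} + \frac{i \sqrt{62}}{152592}$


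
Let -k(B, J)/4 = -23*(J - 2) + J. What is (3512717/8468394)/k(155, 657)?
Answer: 3512717/488050483008 ≈ 7.1974e-6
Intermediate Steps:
k(B, J) = -184 + 88*J (k(B, J) = -4*(-23*(J - 2) + J) = -4*(-23*(-2 + J) + J) = -4*((46 - 23*J) + J) = -4*(46 - 22*J) = -184 + 88*J)
(3512717/8468394)/k(155, 657) = (3512717/8468394)/(-184 + 88*657) = (3512717*(1/8468394))/(-184 + 57816) = (3512717/8468394)/57632 = (3512717/8468394)*(1/57632) = 3512717/488050483008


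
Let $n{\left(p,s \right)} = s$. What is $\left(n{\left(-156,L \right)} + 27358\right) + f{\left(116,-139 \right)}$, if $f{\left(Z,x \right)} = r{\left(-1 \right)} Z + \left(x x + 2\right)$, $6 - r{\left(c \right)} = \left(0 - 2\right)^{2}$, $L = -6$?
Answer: $46907$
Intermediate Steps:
$r{\left(c \right)} = 2$ ($r{\left(c \right)} = 6 - \left(0 - 2\right)^{2} = 6 - \left(-2\right)^{2} = 6 - 4 = 2$)
$f{\left(Z,x \right)} = 2 + x^{2} + 2 Z$ ($f{\left(Z,x \right)} = 2 Z + \left(x x + 2\right) = 2 Z + \left(x^{2} + 2\right) = 2 Z + \left(2 + x^{2}\right) = 2 + x^{2} + 2 Z$)
$\left(n{\left(-156,L \right)} + 27358\right) + f{\left(116,-139 \right)} = \left(-6 + 27358\right) + \left(2 + \left(-139\right)^{2} + 2 \cdot 116\right) = 27352 + \left(2 + 19321 + 232\right) = 27352 + 19555 = 46907$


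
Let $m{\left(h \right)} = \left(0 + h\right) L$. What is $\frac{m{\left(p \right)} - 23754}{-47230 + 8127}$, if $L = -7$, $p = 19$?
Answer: $\frac{23887}{39103} \approx 0.61087$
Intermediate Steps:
$m{\left(h \right)} = - 7 h$ ($m{\left(h \right)} = \left(0 + h\right) \left(-7\right) = h \left(-7\right) = - 7 h$)
$\frac{m{\left(p \right)} - 23754}{-47230 + 8127} = \frac{\left(-7\right) 19 - 23754}{-47230 + 8127} = \frac{-133 - 23754}{-39103} = \left(-23887\right) \left(- \frac{1}{39103}\right) = \frac{23887}{39103}$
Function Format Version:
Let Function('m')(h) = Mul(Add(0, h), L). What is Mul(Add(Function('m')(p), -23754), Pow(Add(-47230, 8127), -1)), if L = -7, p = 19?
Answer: Rational(23887, 39103) ≈ 0.61087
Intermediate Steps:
Function('m')(h) = Mul(-7, h) (Function('m')(h) = Mul(Add(0, h), -7) = Mul(h, -7) = Mul(-7, h))
Mul(Add(Function('m')(p), -23754), Pow(Add(-47230, 8127), -1)) = Mul(Add(Mul(-7, 19), -23754), Pow(Add(-47230, 8127), -1)) = Mul(Add(-133, -23754), Pow(-39103, -1)) = Mul(-23887, Rational(-1, 39103)) = Rational(23887, 39103)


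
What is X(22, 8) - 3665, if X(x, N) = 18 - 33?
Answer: -3680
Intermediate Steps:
X(x, N) = -15
X(22, 8) - 3665 = -15 - 3665 = -3680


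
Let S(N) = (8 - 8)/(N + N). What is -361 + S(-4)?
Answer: -361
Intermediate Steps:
S(N) = 0 (S(N) = 0/((2*N)) = 0*(1/(2*N)) = 0)
-361 + S(-4) = -361 + 0 = -361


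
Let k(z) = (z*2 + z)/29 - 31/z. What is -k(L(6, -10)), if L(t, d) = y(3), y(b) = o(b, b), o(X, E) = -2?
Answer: -887/58 ≈ -15.293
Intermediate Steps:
y(b) = -2
L(t, d) = -2
k(z) = -31/z + 3*z/29 (k(z) = (2*z + z)*(1/29) - 31/z = (3*z)*(1/29) - 31/z = 3*z/29 - 31/z = -31/z + 3*z/29)
-k(L(6, -10)) = -(-31/(-2) + (3/29)*(-2)) = -(-31*(-1/2) - 6/29) = -(31/2 - 6/29) = -1*887/58 = -887/58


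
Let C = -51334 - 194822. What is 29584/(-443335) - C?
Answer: 109129540676/443335 ≈ 2.4616e+5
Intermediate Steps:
C = -246156
29584/(-443335) - C = 29584/(-443335) - 1*(-246156) = 29584*(-1/443335) + 246156 = -29584/443335 + 246156 = 109129540676/443335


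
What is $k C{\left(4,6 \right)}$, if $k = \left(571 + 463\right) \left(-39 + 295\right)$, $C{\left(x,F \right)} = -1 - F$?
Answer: $-1852928$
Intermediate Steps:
$k = 264704$ ($k = 1034 \cdot 256 = 264704$)
$k C{\left(4,6 \right)} = 264704 \left(-1 - 6\right) = 264704 \left(-7\right) = -1852928$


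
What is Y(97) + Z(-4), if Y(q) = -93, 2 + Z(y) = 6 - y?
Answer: -85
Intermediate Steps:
Z(y) = 4 - y (Z(y) = -2 + (6 - y) = 4 - y)
Y(97) + Z(-4) = -93 + (4 - 1*(-4)) = -93 + (4 + 4) = -93 + 8 = -85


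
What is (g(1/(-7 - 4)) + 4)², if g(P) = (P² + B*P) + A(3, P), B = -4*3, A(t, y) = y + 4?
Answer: 1188100/14641 ≈ 81.149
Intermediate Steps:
A(t, y) = 4 + y
B = -12
g(P) = 4 + P² - 11*P (g(P) = (P² - 12*P) + (4 + P) = 4 + P² - 11*P)
(g(1/(-7 - 4)) + 4)² = ((4 + (1/(-7 - 4))² - 11/(-7 - 4)) + 4)² = ((4 + (1/(-11))² - 11/(-11)) + 4)² = ((4 + (-1/11)² - 11*(-1/11)) + 4)² = ((4 + 1/121 + 1) + 4)² = (606/121 + 4)² = (1090/121)² = 1188100/14641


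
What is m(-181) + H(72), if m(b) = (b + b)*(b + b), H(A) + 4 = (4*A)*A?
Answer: 151776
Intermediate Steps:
H(A) = -4 + 4*A**2 (H(A) = -4 + (4*A)*A = -4 + 4*A**2)
m(b) = 4*b**2 (m(b) = (2*b)*(2*b) = 4*b**2)
m(-181) + H(72) = 4*(-181)**2 + (-4 + 4*72**2) = 4*32761 + (-4 + 4*5184) = 131044 + (-4 + 20736) = 131044 + 20732 = 151776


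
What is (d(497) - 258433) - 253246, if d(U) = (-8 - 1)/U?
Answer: -254304472/497 ≈ -5.1168e+5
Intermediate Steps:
d(U) = -9/U
(d(497) - 258433) - 253246 = (-9/497 - 258433) - 253246 = -128441210/497 - 253246 = -254304472/497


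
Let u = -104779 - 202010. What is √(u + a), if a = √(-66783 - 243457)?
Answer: √(-306789 + 4*I*√19390) ≈ 0.503 + 553.89*I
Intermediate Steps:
u = -306789
a = 4*I*√19390 (a = √(-310240) = 4*I*√19390 ≈ 556.99*I)
√(u + a) = √(-306789 + 4*I*√19390)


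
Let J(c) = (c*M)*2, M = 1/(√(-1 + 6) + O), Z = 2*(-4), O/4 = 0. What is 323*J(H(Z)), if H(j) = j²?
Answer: 41344*√5/5 ≈ 18490.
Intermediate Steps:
O = 0 (O = 4*0 = 0)
Z = -8
M = √5/5 (M = 1/(√(-1 + 6) + 0) = 1/(√5 + 0) = 1/(√5) = √5/5 ≈ 0.44721)
J(c) = 2*c*√5/5 (J(c) = (c*(√5/5))*2 = (c*√5/5)*2 = 2*c*√5/5)
323*J(H(Z)) = 323*((⅖)*(-8)²*√5) = 323*((⅖)*64*√5) = 323*(128*√5/5) = 41344*√5/5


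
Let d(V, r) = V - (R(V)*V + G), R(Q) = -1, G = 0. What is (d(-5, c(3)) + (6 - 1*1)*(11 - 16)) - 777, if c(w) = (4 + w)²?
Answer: -812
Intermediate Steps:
d(V, r) = 2*V (d(V, r) = V - (-V + 0) = V - (-1)*V = V + V = 2*V)
(d(-5, c(3)) + (6 - 1*1)*(11 - 16)) - 777 = (2*(-5) + (6 - 1*1)*(11 - 16)) - 777 = (-10 + (6 - 1)*(-5)) - 777 = (-10 + 5*(-5)) - 777 = (-10 - 25) - 777 = -35 - 777 = -812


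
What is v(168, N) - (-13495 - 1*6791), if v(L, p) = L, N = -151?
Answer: 20454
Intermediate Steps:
v(168, N) - (-13495 - 1*6791) = 168 - (-13495 - 1*6791) = 168 - (-13495 - 6791) = 168 - 1*(-20286) = 168 + 20286 = 20454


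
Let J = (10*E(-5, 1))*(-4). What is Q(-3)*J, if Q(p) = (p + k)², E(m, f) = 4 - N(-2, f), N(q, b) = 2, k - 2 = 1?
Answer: 0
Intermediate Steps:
k = 3 (k = 2 + 1 = 3)
E(m, f) = 2 (E(m, f) = 4 - 1*2 = 4 - 2 = 2)
Q(p) = (3 + p)² (Q(p) = (p + 3)² = (3 + p)²)
J = -80 (J = (10*2)*(-4) = 20*(-4) = -80)
Q(-3)*J = (3 - 3)²*(-80) = 0²*(-80) = 0*(-80) = 0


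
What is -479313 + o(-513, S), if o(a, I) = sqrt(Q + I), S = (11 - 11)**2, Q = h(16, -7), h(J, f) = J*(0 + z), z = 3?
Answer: -479313 + 4*sqrt(3) ≈ -4.7931e+5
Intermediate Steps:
h(J, f) = 3*J (h(J, f) = J*(0 + 3) = J*3 = 3*J)
Q = 48 (Q = 3*16 = 48)
S = 0 (S = 0**2 = 0)
o(a, I) = sqrt(48 + I)
-479313 + o(-513, S) = -479313 + sqrt(48 + 0) = -479313 + sqrt(48) = -479313 + 4*sqrt(3)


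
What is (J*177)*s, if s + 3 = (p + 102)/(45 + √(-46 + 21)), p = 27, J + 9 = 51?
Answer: -256473/205 - 479493*I/205 ≈ -1251.1 - 2339.0*I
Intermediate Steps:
J = 42 (J = -9 + 51 = 42)
s = -3 + 129*(45 - 5*I)/2050 (s = -3 + (27 + 102)/(45 + √(-46 + 21)) = -3 + 129/(45 + √(-25)) = -3 + 129/(45 + 5*I) = -3 + 129*((45 - 5*I)/2050) = -3 + 129*(45 - 5*I)/2050 ≈ -0.16829 - 0.31463*I)
(J*177)*s = (42*177)*(-69/410 - 129*I/410) = 7434*(-69/410 - 129*I/410) = -256473/205 - 479493*I/205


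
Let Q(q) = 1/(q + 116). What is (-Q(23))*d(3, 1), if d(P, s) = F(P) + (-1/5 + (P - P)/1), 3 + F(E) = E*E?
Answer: -29/695 ≈ -0.041727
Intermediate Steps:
F(E) = -3 + E**2 (F(E) = -3 + E*E = -3 + E**2)
Q(q) = 1/(116 + q)
d(P, s) = -16/5 + P**2 (d(P, s) = (-3 + P**2) + (-1/5 + (P - P)/1) = (-3 + P**2) + (-1*1/5 + 0*1) = (-3 + P**2) + (-1/5 + 0) = (-3 + P**2) - 1/5 = -16/5 + P**2)
(-Q(23))*d(3, 1) = (-1/(116 + 23))*(-16/5 + 3**2) = (-1/139)*(-16/5 + 9) = -1*1/139*(29/5) = -1/139*29/5 = -29/695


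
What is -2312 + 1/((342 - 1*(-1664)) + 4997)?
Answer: -16190935/7003 ≈ -2312.0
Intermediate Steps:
-2312 + 1/((342 - 1*(-1664)) + 4997) = -2312 + 1/((342 + 1664) + 4997) = -2312 + 1/(2006 + 4997) = -2312 + 1/7003 = -16190935/7003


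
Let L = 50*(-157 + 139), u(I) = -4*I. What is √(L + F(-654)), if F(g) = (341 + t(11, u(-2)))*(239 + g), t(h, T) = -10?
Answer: I*√138265 ≈ 371.84*I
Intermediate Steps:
L = -900 (L = 50*(-18) = -900)
F(g) = 79109 + 331*g (F(g) = (341 - 10)*(239 + g) = 331*(239 + g) = 79109 + 331*g)
√(L + F(-654)) = √(-900 + (79109 + 331*(-654))) = √(-900 + (79109 - 216474)) = √(-900 - 137365) = √(-138265) = I*√138265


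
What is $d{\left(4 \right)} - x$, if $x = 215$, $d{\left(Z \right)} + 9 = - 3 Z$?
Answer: $-236$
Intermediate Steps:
$d{\left(Z \right)} = -9 - 3 Z$
$d{\left(4 \right)} - x = \left(-9 - 12\right) - 215 = -21 - 215 = -236$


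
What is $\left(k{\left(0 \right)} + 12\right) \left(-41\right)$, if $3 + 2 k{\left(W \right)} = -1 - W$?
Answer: $-410$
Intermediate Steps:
$k{\left(W \right)} = -2 - \frac{W}{2}$ ($k{\left(W \right)} = - \frac{3}{2} + \frac{-1 - W}{2} = - \frac{3}{2} - \left(\frac{1}{2} + \frac{W}{2}\right) = -2 - \frac{W}{2}$)
$\left(k{\left(0 \right)} + 12\right) \left(-41\right) = \left(\left(-2 - 0\right) + 12\right) \left(-41\right) = \left(\left(-2 + 0\right) + 12\right) \left(-41\right) = \left(-2 + 12\right) \left(-41\right) = 10 \left(-41\right) = -410$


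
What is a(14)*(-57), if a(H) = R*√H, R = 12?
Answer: -684*√14 ≈ -2559.3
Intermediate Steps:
a(H) = 12*√H
a(14)*(-57) = (12*√14)*(-57) = -684*√14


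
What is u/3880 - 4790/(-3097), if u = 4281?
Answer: 31843457/12016360 ≈ 2.6500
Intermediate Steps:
u/3880 - 4790/(-3097) = 4281/3880 - 4790/(-3097) = 4281*(1/3880) - 4790*(-1/3097) = 4281/3880 + 4790/3097 = 31843457/12016360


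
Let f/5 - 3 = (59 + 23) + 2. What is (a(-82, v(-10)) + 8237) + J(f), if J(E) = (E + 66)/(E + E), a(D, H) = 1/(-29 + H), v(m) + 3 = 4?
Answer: 33444413/4060 ≈ 8237.5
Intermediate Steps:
v(m) = 1 (v(m) = -3 + 4 = 1)
f = 435 (f = 15 + 5*((59 + 23) + 2) = 15 + 5*(82 + 2) = 15 + 5*84 = 15 + 420 = 435)
J(E) = (66 + E)/(2*E) (J(E) = (66 + E)/((2*E)) = (66 + E)*(1/(2*E)) = (66 + E)/(2*E))
(a(-82, v(-10)) + 8237) + J(f) = (1/(-29 + 1) + 8237) + (½)*(66 + 435)/435 = (1/(-28) + 8237) + (½)*(1/435)*501 = (-1/28 + 8237) + 167/290 = 230635/28 + 167/290 = 33444413/4060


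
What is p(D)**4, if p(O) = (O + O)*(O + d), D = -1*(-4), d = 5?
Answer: 26873856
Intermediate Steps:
D = 4
p(O) = 2*O*(5 + O) (p(O) = (O + O)*(O + 5) = (2*O)*(5 + O) = 2*O*(5 + O))
p(D)**4 = (2*4*(5 + 4))**4 = (2*4*9)**4 = 72**4 = 26873856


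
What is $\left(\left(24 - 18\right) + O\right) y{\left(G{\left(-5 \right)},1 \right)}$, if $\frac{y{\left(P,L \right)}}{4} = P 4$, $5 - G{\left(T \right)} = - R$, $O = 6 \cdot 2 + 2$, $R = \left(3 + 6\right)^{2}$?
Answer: $27520$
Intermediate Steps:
$R = 81$ ($R = 9^{2} = 81$)
$O = 14$ ($O = 12 + 2 = 14$)
$G{\left(T \right)} = 86$ ($G{\left(T \right)} = 5 - \left(-1\right) 81 = 5 - -81 = 5 + 81 = 86$)
$y{\left(P,L \right)} = 16 P$ ($y{\left(P,L \right)} = 4 P 4 = 4 \cdot 4 P = 16 P$)
$\left(\left(24 - 18\right) + O\right) y{\left(G{\left(-5 \right)},1 \right)} = \left(\left(24 - 18\right) + 14\right) 16 \cdot 86 = \left(\left(24 - 18\right) + 14\right) 1376 = \left(6 + 14\right) 1376 = 20 \cdot 1376 = 27520$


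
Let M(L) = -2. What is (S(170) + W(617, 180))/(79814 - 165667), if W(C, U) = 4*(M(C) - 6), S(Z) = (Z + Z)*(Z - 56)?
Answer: -38728/85853 ≈ -0.45110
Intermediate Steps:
S(Z) = 2*Z*(-56 + Z) (S(Z) = (2*Z)*(-56 + Z) = 2*Z*(-56 + Z))
W(C, U) = -32 (W(C, U) = 4*(-2 - 6) = 4*(-8) = -32)
(S(170) + W(617, 180))/(79814 - 165667) = (2*170*(-56 + 170) - 32)/(79814 - 165667) = (2*170*114 - 32)/(-85853) = (38760 - 32)*(-1/85853) = 38728*(-1/85853) = -38728/85853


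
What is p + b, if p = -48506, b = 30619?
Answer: -17887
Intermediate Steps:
p + b = -48506 + 30619 = -17887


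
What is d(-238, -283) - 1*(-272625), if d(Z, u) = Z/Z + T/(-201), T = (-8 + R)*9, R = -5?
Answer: 18265981/67 ≈ 2.7263e+5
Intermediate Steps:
T = -117 (T = (-8 - 5)*9 = -13*9 = -117)
d(Z, u) = 106/67 (d(Z, u) = Z/Z - 117/(-201) = 1 - 117*(-1/201) = 1 + 39/67 = 106/67)
d(-238, -283) - 1*(-272625) = 106/67 - 1*(-272625) = 106/67 + 272625 = 18265981/67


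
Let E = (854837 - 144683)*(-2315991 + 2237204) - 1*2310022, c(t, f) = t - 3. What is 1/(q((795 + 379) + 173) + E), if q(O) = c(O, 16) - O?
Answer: -1/55953213223 ≈ -1.7872e-11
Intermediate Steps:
c(t, f) = -3 + t
q(O) = -3 (q(O) = (-3 + O) - O = -3)
E = -55953213220 (E = 710154*(-78787) - 2310022 = -55950903198 - 2310022 = -55953213220)
1/(q((795 + 379) + 173) + E) = 1/(-3 - 55953213220) = 1/(-55953213223) = -1/55953213223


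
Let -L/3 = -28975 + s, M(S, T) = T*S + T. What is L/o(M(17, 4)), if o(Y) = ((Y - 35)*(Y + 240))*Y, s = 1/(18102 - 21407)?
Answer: 1330033/12717640 ≈ 0.10458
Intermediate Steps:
M(S, T) = T + S*T (M(S, T) = S*T + T = T + S*T)
s = -1/3305 (s = 1/(-3305) = -1/3305 ≈ -0.00030257)
o(Y) = Y*(-35 + Y)*(240 + Y) (o(Y) = ((-35 + Y)*(240 + Y))*Y = Y*(-35 + Y)*(240 + Y))
L = 287287128/3305 (L = -3*(-28975 - 1/3305) = -3*(-95762376/3305) = 287287128/3305 ≈ 86925.)
L/o(M(17, 4)) = 287287128/(3305*(((4*(1 + 17))*(-8400 + (4*(1 + 17))² + 205*(4*(1 + 17)))))) = 287287128/(3305*(((4*18)*(-8400 + (4*18)² + 205*(4*18))))) = 287287128/(3305*((72*(-8400 + 72² + 205*72)))) = 287287128/(3305*((72*(-8400 + 5184 + 14760)))) = 287287128/(3305*((72*11544))) = (287287128/3305)/831168 = (287287128/3305)*(1/831168) = 1330033/12717640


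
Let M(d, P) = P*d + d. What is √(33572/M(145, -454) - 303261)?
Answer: I*√1308427619869545/65685 ≈ 550.69*I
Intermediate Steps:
M(d, P) = d + P*d
√(33572/M(145, -454) - 303261) = √(33572/((145*(1 - 454))) - 303261) = √(33572/((145*(-453))) - 303261) = √(33572/(-65685) - 303261) = √(33572*(-1/65685) - 303261) = √(-33572/65685 - 303261) = √(-19919732357/65685) = I*√1308427619869545/65685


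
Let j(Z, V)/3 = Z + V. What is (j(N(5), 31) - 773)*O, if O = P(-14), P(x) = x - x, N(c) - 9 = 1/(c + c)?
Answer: 0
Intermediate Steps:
N(c) = 9 + 1/(2*c) (N(c) = 9 + 1/(c + c) = 9 + 1/(2*c))
P(x) = 0
j(Z, V) = 3*V + 3*Z (j(Z, V) = 3*(Z + V) = 3*(V + Z) = 3*V + 3*Z)
O = 0
(j(N(5), 31) - 773)*O = ((3*31 + 3*(9 + (½)/5)) - 773)*0 = ((93 + 3*(9 + (½)*(⅕))) - 773)*0 = ((93 + 3*(9 + ⅒)) - 773)*0 = ((93 + 3*(91/10)) - 773)*0 = ((93 + 273/10) - 773)*0 = (1203/10 - 773)*0 = -6527/10*0 = 0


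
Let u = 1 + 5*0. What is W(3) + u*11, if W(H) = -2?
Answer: 9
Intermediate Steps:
u = 1 (u = 1 + 0 = 1)
W(3) + u*11 = -2 + 1*11 = -2 + 11 = 9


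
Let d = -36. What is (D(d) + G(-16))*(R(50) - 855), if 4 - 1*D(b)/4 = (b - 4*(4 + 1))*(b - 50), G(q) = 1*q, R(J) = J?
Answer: 15507520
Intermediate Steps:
G(q) = q
D(b) = 16 - 4*(-50 + b)*(-20 + b) (D(b) = 16 - 4*(b - 4*(4 + 1))*(b - 50) = 16 - 4*(b - 4*5)*(-50 + b) = 16 - 4*(b - 20)*(-50 + b) = 16 - 4*(-20 + b)*(-50 + b) = 16 - 4*(-50 + b)*(-20 + b))
(D(d) + G(-16))*(R(50) - 855) = ((-3984 - 4*(-36)**2 + 280*(-36)) - 16)*(50 - 855) = ((-3984 - 4*1296 - 10080) - 16)*(-805) = ((-3984 - 5184 - 10080) - 16)*(-805) = (-19248 - 16)*(-805) = -19264*(-805) = 15507520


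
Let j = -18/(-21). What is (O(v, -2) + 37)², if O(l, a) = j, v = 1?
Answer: 70225/49 ≈ 1433.2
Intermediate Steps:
j = 6/7 (j = -18*(-1/21) = 6/7 ≈ 0.85714)
O(l, a) = 6/7
(O(v, -2) + 37)² = (6/7 + 37)² = (265/7)² = 70225/49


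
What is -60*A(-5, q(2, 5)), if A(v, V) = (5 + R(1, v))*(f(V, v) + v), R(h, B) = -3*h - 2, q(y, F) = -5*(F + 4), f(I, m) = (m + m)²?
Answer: 0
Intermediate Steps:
f(I, m) = 4*m² (f(I, m) = (2*m)² = 4*m²)
q(y, F) = -20 - 5*F (q(y, F) = -5*(4 + F) = -20 - 5*F)
R(h, B) = -2 - 3*h
A(v, V) = 0 (A(v, V) = (5 + (-2 - 3*1))*(4*v² + v) = (5 + (-2 - 3))*(v + 4*v²) = (5 - 5)*(v + 4*v²) = 0*(v + 4*v²) = 0)
-60*A(-5, q(2, 5)) = -60*0 = 0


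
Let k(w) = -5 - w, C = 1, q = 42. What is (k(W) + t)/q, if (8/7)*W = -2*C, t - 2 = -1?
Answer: -3/56 ≈ -0.053571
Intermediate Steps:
t = 1 (t = 2 - 1 = 1)
W = -7/4 (W = 7*(-2*1)/8 = (7/8)*(-2) = -7/4 ≈ -1.7500)
(k(W) + t)/q = ((-5 - 1*(-7/4)) + 1)/42 = ((-5 + 7/4) + 1)/42 = (-13/4 + 1)/42 = (1/42)*(-9/4) = -3/56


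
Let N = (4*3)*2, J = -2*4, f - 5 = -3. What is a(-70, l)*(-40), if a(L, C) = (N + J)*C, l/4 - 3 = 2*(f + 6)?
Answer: -48640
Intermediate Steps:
f = 2 (f = 5 - 3 = 2)
J = -8
N = 24 (N = 12*2 = 24)
l = 76 (l = 12 + 4*(2*(2 + 6)) = 12 + 4*(2*8) = 12 + 4*16 = 12 + 64 = 76)
a(L, C) = 16*C (a(L, C) = (24 - 8)*C = 16*C)
a(-70, l)*(-40) = (16*76)*(-40) = 1216*(-40) = -48640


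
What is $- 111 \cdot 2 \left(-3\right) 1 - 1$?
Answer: $665$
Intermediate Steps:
$- 111 \cdot 2 \left(-3\right) 1 - 1 = - 111 \left(\left(-6\right) 1\right) - 1 = \left(-111\right) \left(-6\right) - 1 = 666 - 1 = 665$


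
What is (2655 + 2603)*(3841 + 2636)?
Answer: 34056066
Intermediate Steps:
(2655 + 2603)*(3841 + 2636) = 5258*6477 = 34056066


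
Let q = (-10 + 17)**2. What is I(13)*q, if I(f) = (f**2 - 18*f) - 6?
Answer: -3479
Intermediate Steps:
I(f) = -6 + f**2 - 18*f
q = 49 (q = 7**2 = 49)
I(13)*q = (-6 + 13**2 - 18*13)*49 = (-6 + 169 - 234)*49 = -71*49 = -3479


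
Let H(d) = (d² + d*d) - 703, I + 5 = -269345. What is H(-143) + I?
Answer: -229155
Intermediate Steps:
I = -269350 (I = -5 - 269345 = -269350)
H(d) = -703 + 2*d² (H(d) = (d² + d²) - 703 = 2*d² - 703 = -703 + 2*d²)
H(-143) + I = (-703 + 2*(-143)²) - 269350 = (-703 + 2*20449) - 269350 = (-703 + 40898) - 269350 = 40195 - 269350 = -229155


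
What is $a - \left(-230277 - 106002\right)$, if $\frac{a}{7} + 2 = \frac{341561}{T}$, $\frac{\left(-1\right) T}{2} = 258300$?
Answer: $\frac{24816015439}{73800} \approx 3.3626 \cdot 10^{5}$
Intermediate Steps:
$T = -516600$ ($T = \left(-2\right) 258300 = -516600$)
$a = - \frac{1374761}{73800}$ ($a = -14 + 7 \frac{341561}{-516600} = -14 + 7 \cdot 341561 \left(- \frac{1}{516600}\right) = -14 + 7 \left(- \frac{341561}{516600}\right) = -14 - \frac{341561}{73800} = - \frac{1374761}{73800} \approx -18.628$)
$a - \left(-230277 - 106002\right) = - \frac{1374761}{73800} - \left(-230277 - 106002\right) = - \frac{1374761}{73800} - -336279 = - \frac{1374761}{73800} + 336279 = \frac{24816015439}{73800}$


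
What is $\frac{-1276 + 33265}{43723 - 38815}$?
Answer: $\frac{10663}{1636} \approx 6.5177$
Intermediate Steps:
$\frac{-1276 + 33265}{43723 - 38815} = \frac{31989}{4908} = 31989 \cdot \frac{1}{4908} = \frac{10663}{1636}$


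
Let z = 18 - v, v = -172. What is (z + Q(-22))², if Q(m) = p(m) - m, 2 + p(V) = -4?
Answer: 42436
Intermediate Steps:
p(V) = -6 (p(V) = -2 - 4 = -6)
Q(m) = -6 - m
z = 190 (z = 18 - 1*(-172) = 18 + 172 = 190)
(z + Q(-22))² = (190 + (-6 - 1*(-22)))² = (190 + (-6 + 22))² = (190 + 16)² = 206² = 42436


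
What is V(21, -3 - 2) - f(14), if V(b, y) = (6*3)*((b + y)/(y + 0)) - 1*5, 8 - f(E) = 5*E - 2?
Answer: -13/5 ≈ -2.6000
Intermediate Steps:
f(E) = 10 - 5*E (f(E) = 8 - (5*E - 2) = 8 - (-2 + 5*E) = 8 + (2 - 5*E) = 10 - 5*E)
V(b, y) = -5 + 18*(b + y)/y (V(b, y) = 18*((b + y)/y) - 5 = 18*(b + y)/y - 5 = -5 + 18*(b + y)/y)
V(21, -3 - 2) - f(14) = (13 + 18*21/(-3 - 2)) - (10 - 5*14) = (13 + 18*21/(-5)) - (10 - 70) = (13 + 18*21*(-1/5)) - 1*(-60) = (13 - 378/5) + 60 = -313/5 + 60 = -13/5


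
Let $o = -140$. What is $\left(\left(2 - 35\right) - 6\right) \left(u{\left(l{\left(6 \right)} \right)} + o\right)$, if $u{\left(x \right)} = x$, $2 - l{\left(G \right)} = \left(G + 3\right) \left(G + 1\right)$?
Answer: $7839$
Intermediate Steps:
$l{\left(G \right)} = 2 - \left(1 + G\right) \left(3 + G\right)$ ($l{\left(G \right)} = 2 - \left(G + 3\right) \left(G + 1\right) = 2 - \left(3 + G\right) \left(1 + G\right) = 2 - \left(1 + G\right) \left(3 + G\right)$)
$\left(\left(2 - 35\right) - 6\right) \left(u{\left(l{\left(6 \right)} \right)} + o\right) = \left(\left(2 - 35\right) - 6\right) \left(\left(-1 - 6^{2} - 24\right) - 140\right) = \left(-33 - 6\right) \left(\left(-1 - 36 - 24\right) - 140\right) = - 39 \left(\left(-1 - 36 - 24\right) - 140\right) = - 39 \left(-61 - 140\right) = \left(-39\right) \left(-201\right) = 7839$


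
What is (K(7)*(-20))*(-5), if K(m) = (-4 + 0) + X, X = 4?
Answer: 0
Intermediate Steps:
K(m) = 0 (K(m) = (-4 + 0) + 4 = -4 + 4 = 0)
(K(7)*(-20))*(-5) = (0*(-20))*(-5) = 0*(-5) = 0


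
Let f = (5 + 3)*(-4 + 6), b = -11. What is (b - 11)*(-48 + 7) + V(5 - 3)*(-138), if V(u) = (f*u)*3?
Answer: -12346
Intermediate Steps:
f = 16 (f = 8*2 = 16)
V(u) = 48*u (V(u) = (16*u)*3 = 48*u)
(b - 11)*(-48 + 7) + V(5 - 3)*(-138) = (-11 - 11)*(-48 + 7) + (48*(5 - 3))*(-138) = -22*(-41) + (48*2)*(-138) = 902 + 96*(-138) = 902 - 13248 = -12346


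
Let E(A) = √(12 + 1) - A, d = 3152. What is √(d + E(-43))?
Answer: √(3195 + √13) ≈ 56.556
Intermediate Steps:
E(A) = √13 - A
√(d + E(-43)) = √(3152 + (√13 - 1*(-43))) = √(3152 + (√13 + 43)) = √(3152 + (43 + √13)) = √(3195 + √13)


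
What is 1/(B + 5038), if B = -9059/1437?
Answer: 1437/7230547 ≈ 0.00019874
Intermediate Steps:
B = -9059/1437 (B = -9059*1/1437 = -9059/1437 ≈ -6.3041)
1/(B + 5038) = 1/(-9059/1437 + 5038) = 1/(7230547/1437) = 1437/7230547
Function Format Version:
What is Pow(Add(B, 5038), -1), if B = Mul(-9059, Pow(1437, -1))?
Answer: Rational(1437, 7230547) ≈ 0.00019874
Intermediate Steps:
B = Rational(-9059, 1437) (B = Mul(-9059, Rational(1, 1437)) = Rational(-9059, 1437) ≈ -6.3041)
Pow(Add(B, 5038), -1) = Pow(Add(Rational(-9059, 1437), 5038), -1) = Pow(Rational(7230547, 1437), -1) = Rational(1437, 7230547)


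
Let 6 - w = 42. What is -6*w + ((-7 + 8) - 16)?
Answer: 201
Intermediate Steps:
w = -36 (w = 6 - 1*42 = 6 - 42 = -36)
-6*w + ((-7 + 8) - 16) = -6*(-36) + ((-7 + 8) - 16) = 216 + (1 - 16) = 216 - 15 = 201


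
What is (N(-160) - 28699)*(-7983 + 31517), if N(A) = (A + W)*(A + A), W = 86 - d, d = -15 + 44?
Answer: 100278374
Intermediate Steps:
d = 29
W = 57 (W = 86 - 1*29 = 86 - 29 = 57)
N(A) = 2*A*(57 + A) (N(A) = (A + 57)*(A + A) = (57 + A)*(2*A) = 2*A*(57 + A))
(N(-160) - 28699)*(-7983 + 31517) = (2*(-160)*(57 - 160) - 28699)*(-7983 + 31517) = (2*(-160)*(-103) - 28699)*23534 = (32960 - 28699)*23534 = 4261*23534 = 100278374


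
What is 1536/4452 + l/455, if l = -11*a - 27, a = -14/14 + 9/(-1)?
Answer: 1817/3445 ≈ 0.52743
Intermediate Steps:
a = -10 (a = -14*1/14 + 9*(-1) = -1 - 9 = -10)
l = 83 (l = -11*(-10) - 27 = 110 - 27 = 83)
1536/4452 + l/455 = 1536/4452 + 83/455 = 1536*(1/4452) + 83*(1/455) = 128/371 + 83/455 = 1817/3445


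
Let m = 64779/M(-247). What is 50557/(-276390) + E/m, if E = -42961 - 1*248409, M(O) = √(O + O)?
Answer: -50557/276390 - 291370*I*√494/64779 ≈ -0.18292 - 99.971*I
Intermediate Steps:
M(O) = √2*√O (M(O) = √(2*O) = √2*√O)
m = -4983*I*√494/38 (m = 64779/((√2*√(-247))) = 64779/((√2*(I*√247))) = 64779/((I*√494)) = 64779*(-I*√494/494) = -4983*I*√494/38 ≈ -2914.5*I)
E = -291370 (E = -42961 - 248409 = -291370)
50557/(-276390) + E/m = 50557/(-276390) - 291370*I*√494/64779 = 50557*(-1/276390) - 291370*I*√494/64779 = -50557/276390 - 291370*I*√494/64779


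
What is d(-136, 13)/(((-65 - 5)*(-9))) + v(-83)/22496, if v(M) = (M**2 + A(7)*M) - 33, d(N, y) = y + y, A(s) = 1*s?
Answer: 2269073/7086240 ≈ 0.32021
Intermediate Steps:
A(s) = s
d(N, y) = 2*y
v(M) = -33 + M**2 + 7*M (v(M) = (M**2 + 7*M) - 33 = -33 + M**2 + 7*M)
d(-136, 13)/(((-65 - 5)*(-9))) + v(-83)/22496 = (2*13)/(((-65 - 5)*(-9))) + (-33 + (-83)**2 + 7*(-83))/22496 = 26/((-70*(-9))) + (-33 + 6889 - 581)*(1/22496) = 26/630 + 6275*(1/22496) = 26*(1/630) + 6275/22496 = 13/315 + 6275/22496 = 2269073/7086240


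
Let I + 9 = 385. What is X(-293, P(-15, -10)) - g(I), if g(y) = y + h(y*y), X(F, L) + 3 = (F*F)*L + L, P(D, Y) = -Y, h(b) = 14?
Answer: 858107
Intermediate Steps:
I = 376 (I = -9 + 385 = 376)
X(F, L) = -3 + L + L*F² (X(F, L) = -3 + ((F*F)*L + L) = -3 + (F²*L + L) = -3 + (L*F² + L) = -3 + (L + L*F²) = -3 + L + L*F²)
g(y) = 14 + y (g(y) = y + 14 = 14 + y)
X(-293, P(-15, -10)) - g(I) = (-3 - 1*(-10) - 1*(-10)*(-293)²) - (14 + 376) = (-3 + 10 + 10*85849) - 1*390 = (-3 + 10 + 858490) - 390 = 858497 - 390 = 858107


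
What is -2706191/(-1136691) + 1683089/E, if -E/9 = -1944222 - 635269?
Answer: 2397722595464/977361401427 ≈ 2.4533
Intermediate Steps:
E = 23215419 (E = -9*(-1944222 - 635269) = -9*(-2579491) = 23215419)
-2706191/(-1136691) + 1683089/E = -2706191/(-1136691) + 1683089/23215419 = -2706191*(-1/1136691) + 1683089*(1/23215419) = 2706191/1136691 + 1683089/23215419 = 2397722595464/977361401427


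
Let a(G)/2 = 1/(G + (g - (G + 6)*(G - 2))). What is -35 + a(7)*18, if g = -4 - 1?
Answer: -249/7 ≈ -35.571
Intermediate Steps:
g = -5
a(G) = 2/(-5 + G - (-2 + G)*(6 + G)) (a(G) = 2/(G + (-5 - (G + 6)*(G - 2))) = 2/(G + (-5 - (6 + G)*(-2 + G))) = 2/(G + (-5 - (-2 + G)*(6 + G))) = 2/(-5 + G - (-2 + G)*(6 + G)))
-35 + a(7)*18 = -35 - 2/(-7 + 7² + 3*7)*18 = -35 - 2/(-7 + 49 + 21)*18 = -35 - 2/63*18 = -35 - 4/7 = -249/7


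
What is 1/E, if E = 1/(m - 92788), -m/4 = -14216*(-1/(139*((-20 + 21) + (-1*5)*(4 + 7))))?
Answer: -348204932/3753 ≈ -92780.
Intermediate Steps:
m = 28432/3753 (m = -(-56864)/(((-20 + 21) + (-1*5)*(4 + 7))*(-139)) = -(-56864)/((1 - 5*11)*(-139)) = -(-56864)/((1 - 55)*(-139)) = -(-56864)/((-54*(-139))) = -(-56864)/7506 = -4*(-7108/3753) = 28432/3753 ≈ 7.5758)
E = -3753/348204932 (E = 1/(28432/3753 - 92788) = 1/(-348204932/3753) = -3753/348204932 ≈ -1.0778e-5)
1/E = 1/(-3753/348204932) = -348204932/3753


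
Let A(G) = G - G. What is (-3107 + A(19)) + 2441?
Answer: -666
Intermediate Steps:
A(G) = 0
(-3107 + A(19)) + 2441 = (-3107 + 0) + 2441 = -3107 + 2441 = -666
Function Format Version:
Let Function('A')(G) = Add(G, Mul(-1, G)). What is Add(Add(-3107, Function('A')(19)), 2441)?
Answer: -666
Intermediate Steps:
Function('A')(G) = 0
Add(Add(-3107, Function('A')(19)), 2441) = Add(Add(-3107, 0), 2441) = Add(-3107, 2441) = -666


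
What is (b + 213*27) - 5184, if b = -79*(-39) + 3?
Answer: 3651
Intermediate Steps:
b = 3084 (b = 3081 + 3 = 3084)
(b + 213*27) - 5184 = (3084 + 213*27) - 5184 = (3084 + 5751) - 5184 = 8835 - 5184 = 3651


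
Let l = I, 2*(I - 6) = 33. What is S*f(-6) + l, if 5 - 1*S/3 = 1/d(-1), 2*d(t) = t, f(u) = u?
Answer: -207/2 ≈ -103.50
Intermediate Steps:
I = 45/2 (I = 6 + (½)*33 = 6 + 33/2 = 45/2 ≈ 22.500)
l = 45/2 ≈ 22.500
d(t) = t/2
S = 21 (S = 15 - 3/((½)*(-1)) = 15 - 3/(-½) = 15 - 3*(-2) = 15 + 6 = 21)
S*f(-6) + l = 21*(-6) + 45/2 = -126 + 45/2 = -207/2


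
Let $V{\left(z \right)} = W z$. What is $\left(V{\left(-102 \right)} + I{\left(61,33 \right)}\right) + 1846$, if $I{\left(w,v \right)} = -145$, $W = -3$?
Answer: $2007$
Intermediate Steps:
$V{\left(z \right)} = - 3 z$
$\left(V{\left(-102 \right)} + I{\left(61,33 \right)}\right) + 1846 = \left(\left(-3\right) \left(-102\right) - 145\right) + 1846 = \left(306 - 145\right) + 1846 = 161 + 1846 = 2007$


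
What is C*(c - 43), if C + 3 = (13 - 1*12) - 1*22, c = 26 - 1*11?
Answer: 672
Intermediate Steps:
c = 15 (c = 26 - 11 = 15)
C = -24 (C = -3 + ((13 - 1*12) - 1*22) = -3 + ((13 - 12) - 22) = -3 + (1 - 22) = -3 - 21 = -24)
C*(c - 43) = -24*(15 - 43) = -24*(-28) = 672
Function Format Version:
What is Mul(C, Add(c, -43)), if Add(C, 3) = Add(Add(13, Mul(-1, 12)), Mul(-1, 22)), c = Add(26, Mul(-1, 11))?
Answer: 672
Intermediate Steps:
c = 15 (c = Add(26, -11) = 15)
C = -24 (C = Add(-3, Add(Add(13, Mul(-1, 12)), Mul(-1, 22))) = Add(-3, Add(Add(13, -12), -22)) = Add(-3, Add(1, -22)) = Add(-3, -21) = -24)
Mul(C, Add(c, -43)) = Mul(-24, Add(15, -43)) = Mul(-24, -28) = 672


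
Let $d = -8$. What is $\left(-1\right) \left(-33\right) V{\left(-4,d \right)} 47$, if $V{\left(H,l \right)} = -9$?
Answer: $-13959$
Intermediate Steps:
$\left(-1\right) \left(-33\right) V{\left(-4,d \right)} 47 = \left(-1\right) \left(-33\right) \left(-9\right) 47 = 33 \left(-9\right) 47 = \left(-297\right) 47 = -13959$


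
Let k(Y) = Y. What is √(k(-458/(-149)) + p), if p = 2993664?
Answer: √66462402706/149 ≈ 1730.2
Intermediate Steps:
√(k(-458/(-149)) + p) = √(-458/(-149) + 2993664) = √(-458*(-1/149) + 2993664) = √(458/149 + 2993664) = √(446056394/149) = √66462402706/149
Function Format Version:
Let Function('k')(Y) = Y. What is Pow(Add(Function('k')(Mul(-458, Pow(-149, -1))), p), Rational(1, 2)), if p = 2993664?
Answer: Mul(Rational(1, 149), Pow(66462402706, Rational(1, 2))) ≈ 1730.2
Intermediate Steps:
Pow(Add(Function('k')(Mul(-458, Pow(-149, -1))), p), Rational(1, 2)) = Pow(Add(Mul(-458, Pow(-149, -1)), 2993664), Rational(1, 2)) = Pow(Add(Mul(-458, Rational(-1, 149)), 2993664), Rational(1, 2)) = Pow(Add(Rational(458, 149), 2993664), Rational(1, 2)) = Pow(Rational(446056394, 149), Rational(1, 2)) = Mul(Rational(1, 149), Pow(66462402706, Rational(1, 2)))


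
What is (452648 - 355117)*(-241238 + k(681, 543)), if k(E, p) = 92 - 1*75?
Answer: -23526525351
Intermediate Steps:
k(E, p) = 17 (k(E, p) = 92 - 75 = 17)
(452648 - 355117)*(-241238 + k(681, 543)) = (452648 - 355117)*(-241238 + 17) = 97531*(-241221) = -23526525351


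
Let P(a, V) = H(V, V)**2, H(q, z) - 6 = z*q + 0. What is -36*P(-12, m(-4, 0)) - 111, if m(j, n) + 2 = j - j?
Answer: -3711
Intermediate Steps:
m(j, n) = -2 (m(j, n) = -2 + (j - j) = -2 + 0 = -2)
H(q, z) = 6 + q*z (H(q, z) = 6 + (z*q + 0) = 6 + (q*z + 0) = 6 + q*z)
P(a, V) = (6 + V**2)**2 (P(a, V) = (6 + V*V)**2 = (6 + V**2)**2)
-36*P(-12, m(-4, 0)) - 111 = -36*(6 + (-2)**2)**2 - 111 = -36*(6 + 4)**2 - 111 = -36*10**2 - 111 = -36*100 - 111 = -3600 - 111 = -3711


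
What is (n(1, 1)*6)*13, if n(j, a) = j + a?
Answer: 156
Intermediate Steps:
n(j, a) = a + j
(n(1, 1)*6)*13 = ((1 + 1)*6)*13 = (2*6)*13 = 12*13 = 156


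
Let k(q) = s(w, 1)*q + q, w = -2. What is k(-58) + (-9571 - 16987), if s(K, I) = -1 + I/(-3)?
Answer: -79616/3 ≈ -26539.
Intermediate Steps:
s(K, I) = -1 - I/3 (s(K, I) = -1 + I*(-⅓) = -1 - I/3)
k(q) = -q/3 (k(q) = (-1 - ⅓*1)*q + q = (-1 - ⅓)*q + q = -4*q/3 + q = -q/3)
k(-58) + (-9571 - 16987) = -⅓*(-58) + (-9571 - 16987) = 58/3 - 26558 = -79616/3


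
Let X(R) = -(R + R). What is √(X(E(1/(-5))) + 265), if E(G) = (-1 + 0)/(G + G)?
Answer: 2*√65 ≈ 16.125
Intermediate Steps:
E(G) = -1/(2*G)
X(R) = -2*R
√(X(E(1/(-5))) + 265) = √(-(-1)/(1/(-5)) + 265) = √(-(-1)/(-⅕) + 265) = √(-(-1)*(-5) + 265) = √(-2*5/2 + 265) = √(-5 + 265) = √260 = 2*√65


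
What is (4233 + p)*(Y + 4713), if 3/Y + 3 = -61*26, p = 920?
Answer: 38590579962/1589 ≈ 2.4286e+7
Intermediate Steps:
Y = -3/1589 (Y = 3/(-3 - 61*26) = 3/(-3 - 1586) = 3/(-1589) = 3*(-1/1589) = -3/1589 ≈ -0.0018880)
(4233 + p)*(Y + 4713) = (4233 + 920)*(-3/1589 + 4713) = 5153*(7488954/1589) = 38590579962/1589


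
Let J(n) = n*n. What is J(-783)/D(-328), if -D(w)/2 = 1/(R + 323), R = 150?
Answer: -289991097/2 ≈ -1.4500e+8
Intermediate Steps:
J(n) = n²
D(w) = -2/473 (D(w) = -2/(150 + 323) = -2/473)
J(-783)/D(-328) = (-783)²/(-2/473) = 613089*(-473/2) = -289991097/2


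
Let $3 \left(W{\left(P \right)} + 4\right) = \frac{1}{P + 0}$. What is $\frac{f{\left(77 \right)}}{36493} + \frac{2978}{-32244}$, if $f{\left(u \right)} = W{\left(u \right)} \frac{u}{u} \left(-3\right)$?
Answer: $- \frac{4169151323}{45302191242} \approx -0.09203$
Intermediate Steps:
$W{\left(P \right)} = -4 + \frac{1}{3 P}$ ($W{\left(P \right)} = -4 + \frac{1}{3 \left(P + 0\right)} = -4 + \frac{1}{3 P}$)
$f{\left(u \right)} = 12 - \frac{1}{u}$ ($f{\left(u \right)} = \left(-4 + \frac{1}{3 u}\right) \frac{u}{u} \left(-3\right) = \left(-4 + \frac{1}{3 u}\right) 1 \left(-3\right) = \left(-4 + \frac{1}{3 u}\right) \left(-3\right) = 12 - \frac{1}{u}$)
$\frac{f{\left(77 \right)}}{36493} + \frac{2978}{-32244} = \frac{12 - \frac{1}{77}}{36493} + \frac{2978}{-32244} = \left(12 - \frac{1}{77}\right) \frac{1}{36493} + 2978 \left(- \frac{1}{32244}\right) = \left(12 - \frac{1}{77}\right) \frac{1}{36493} - \frac{1489}{16122} = \frac{923}{77} \cdot \frac{1}{36493} - \frac{1489}{16122} = \frac{923}{2809961} - \frac{1489}{16122} = - \frac{4169151323}{45302191242}$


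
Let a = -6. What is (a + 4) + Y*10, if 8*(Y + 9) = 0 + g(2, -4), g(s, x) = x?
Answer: -97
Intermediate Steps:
Y = -19/2 (Y = -9 + (0 - 4)/8 = -9 + (1/8)*(-4) = -9 - 1/2 = -19/2 ≈ -9.5000)
(a + 4) + Y*10 = (-6 + 4) - 19/2*10 = -2 - 95 = -97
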